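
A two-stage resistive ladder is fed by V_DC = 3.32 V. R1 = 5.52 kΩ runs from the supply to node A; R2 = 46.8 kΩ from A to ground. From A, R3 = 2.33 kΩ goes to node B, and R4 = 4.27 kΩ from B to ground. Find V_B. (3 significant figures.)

V_B ≈ 1.10 V

Looking into the second stage from A: R3 + R4 = 6.600 kΩ appears in parallel with R2.
R2 ‖ (R3+R4) = 5.784 kΩ.
V_A = 3.32 × 5.784/(5.52 + 5.784) = 1.699 V.
Then the unloaded second divider: V_B = V_A × R4/(R3+R4) = 1.699 × 0.6470 = 1.099 V.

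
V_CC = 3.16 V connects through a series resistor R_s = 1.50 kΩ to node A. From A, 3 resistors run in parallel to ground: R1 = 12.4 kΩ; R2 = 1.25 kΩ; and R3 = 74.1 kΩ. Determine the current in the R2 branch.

I ≈ 1.08 mA

Equivalent of the parallel group: R_p = 1.118 kΩ.
V_A = 3.16 × 1.118/2.618 = 1.350 V.
I(R2) = V_A / R2 = 1.350/1.25 = 1.080 mA.
(Equivalently: I_total = 1.207 mA, then current-divider fraction G_k/ΣG = 0.8947.)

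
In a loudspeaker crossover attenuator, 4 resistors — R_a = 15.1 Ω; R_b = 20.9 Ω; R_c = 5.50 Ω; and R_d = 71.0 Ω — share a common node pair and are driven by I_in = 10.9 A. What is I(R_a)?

I ≈ 2.33 A

ΣG = 1/15.1 + 1/20.9 + 1/5.50 + 1/71.0 = 0.3100.
R_a takes the fraction G_k/ΣG = 0.06623/0.3100 = 0.2136, so I = 10.9 × 0.2136 = 2.329 A.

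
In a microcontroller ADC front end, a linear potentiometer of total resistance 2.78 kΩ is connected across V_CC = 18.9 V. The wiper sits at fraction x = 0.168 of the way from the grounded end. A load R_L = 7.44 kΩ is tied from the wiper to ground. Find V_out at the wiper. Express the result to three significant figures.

V_out ≈ 3.02 V

Lower segment x·R_p = 0.4670 kΩ; upper segment (1−x)·R_p = 2.313 kΩ.
(x·R_p) ‖ R_L = 0.4395 kΩ.
Loaded-divider output: V_out = 18.9 × 0.1597 = 3.018 V.
(Unloaded: V_out = x·V_CC = 3.18 V.)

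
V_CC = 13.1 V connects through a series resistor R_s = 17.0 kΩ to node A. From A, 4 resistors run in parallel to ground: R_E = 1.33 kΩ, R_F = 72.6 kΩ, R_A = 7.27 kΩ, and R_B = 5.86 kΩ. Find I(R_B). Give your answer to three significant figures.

I ≈ 0.116 mA

Combine the parallel branches: R_p = (1/1.33 + 1/72.6 + 1/7.27 + 1/5.86)⁻¹ = 0.9312 kΩ.
Node voltage V_A = V_CC · R_p/(R_s + R_p) = 13.1 × 0.05193 = 0.6803 V.
I(R_B) = V_A / R_B = 0.6803/5.86 = 0.1161 mA.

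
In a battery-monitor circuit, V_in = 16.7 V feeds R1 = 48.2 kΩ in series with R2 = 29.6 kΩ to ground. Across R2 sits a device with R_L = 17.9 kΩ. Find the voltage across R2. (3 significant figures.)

V_out ≈ 3.14 V

First combine the lower leg with the load: R2 ‖ R_L = 11.15 kΩ.
Now apply the divider: V_out = 16.7 × 0.1879 = 3.138 V.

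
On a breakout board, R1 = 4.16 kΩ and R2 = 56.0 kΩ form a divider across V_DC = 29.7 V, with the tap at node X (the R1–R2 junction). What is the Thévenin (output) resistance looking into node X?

R_th ≈ 3.87 kΩ

With V_DC suppressed (replaced by a short), R_th = R1 ‖ R2 = (4.160 × 56.0)/(4.160 + 56.0) = 3.872 kΩ.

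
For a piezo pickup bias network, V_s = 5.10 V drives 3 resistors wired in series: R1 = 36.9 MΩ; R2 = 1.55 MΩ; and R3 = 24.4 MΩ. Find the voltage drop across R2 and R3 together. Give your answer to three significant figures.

V ≈ 2.11 V

Series total: ΣR = 36.9 + 1.55 + 24.4 = 62.85 MΩ.
R_{R2..R3} = 1.55 + 24.4 = 25.95 MΩ.
V = V_s · R/ΣR = 5.10 × 0.4129 = 2.106 V.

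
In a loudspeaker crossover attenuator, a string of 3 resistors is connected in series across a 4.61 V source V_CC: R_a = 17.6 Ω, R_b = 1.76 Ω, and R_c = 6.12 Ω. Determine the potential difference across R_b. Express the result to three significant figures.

V ≈ 0.318 V

ΣR = 17.6 + 1.76 + 6.12 = 25.48 Ω.
By the voltage-divider rule, V = 4.61 × 1.760/25.48 = 0.3184 V.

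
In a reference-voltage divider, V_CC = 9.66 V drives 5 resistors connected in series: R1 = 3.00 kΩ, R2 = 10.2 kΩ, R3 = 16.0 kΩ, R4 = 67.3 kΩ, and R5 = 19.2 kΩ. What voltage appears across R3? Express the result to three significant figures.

ΣR = 3.00 + 10.2 + 16.0 + 67.3 + 19.2 = 115.7 kΩ.
By the voltage-divider rule, V = 9.66 × 16.00/115.7 = 1.336 V.

V ≈ 1.34 V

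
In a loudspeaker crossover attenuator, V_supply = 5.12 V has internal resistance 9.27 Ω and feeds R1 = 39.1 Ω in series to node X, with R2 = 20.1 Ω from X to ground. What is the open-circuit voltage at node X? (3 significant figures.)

V_th ≈ 1.50 V

R1' = 9.27 + 39.1 = 48.37 Ω (source resistance + R1).
V_th is the unloaded tap voltage: V_supply · R2/(R1'+R2) = 5.12 × 0.2936 = 1.503 V.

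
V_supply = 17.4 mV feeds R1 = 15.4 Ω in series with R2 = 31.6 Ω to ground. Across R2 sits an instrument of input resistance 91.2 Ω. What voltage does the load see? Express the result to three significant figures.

R2 ‖ R_L = (31.6 × 91.2)/(31.6 + 91.2) = 23.47 Ω.
Then V_out = V_supply · R2'/(R1 + R2') = 17.4 × 23.47/38.87 = 10.51 mV.

V_out ≈ 10.5 mV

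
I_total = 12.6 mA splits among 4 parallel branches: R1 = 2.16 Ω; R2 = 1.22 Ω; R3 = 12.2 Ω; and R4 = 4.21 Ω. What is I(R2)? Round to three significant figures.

I ≈ 6.45 mA

Total conductance ΣG = 1/2.16 + 1/1.22 + 1/12.2 + 1/4.21 = 1.602 (units of 1/Ω).
R2 takes the fraction G_k/ΣG = 0.8197/1.602 = 0.5116, so I = 12.6 × 0.5116 = 6.446 mA.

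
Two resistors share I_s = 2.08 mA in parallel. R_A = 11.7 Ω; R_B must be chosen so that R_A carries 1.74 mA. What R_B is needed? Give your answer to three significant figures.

R_B ≈ 59.9 Ω

Two-branch current divider: I_A = I_s · R_B/(R_A + R_B).
With f = 0.8365, R_B = R_A · f/(1−f) = 11.7 × 5.118 = 59.88 Ω.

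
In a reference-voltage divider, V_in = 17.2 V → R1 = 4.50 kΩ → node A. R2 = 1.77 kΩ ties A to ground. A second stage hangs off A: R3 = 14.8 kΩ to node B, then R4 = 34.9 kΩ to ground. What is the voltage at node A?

V_A ≈ 4.73 V

Looking into the second stage from A: R3 + R4 = 49.70 kΩ appears in parallel with R2.
R2 ‖ (R3+R4) = 1.709 kΩ.
So V_A = 17.2 × 0.2753 = 4.734 V.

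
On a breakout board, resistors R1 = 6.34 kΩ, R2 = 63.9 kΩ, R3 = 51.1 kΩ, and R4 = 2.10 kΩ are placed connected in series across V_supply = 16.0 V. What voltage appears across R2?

ΣR = 6.34 + 63.9 + 51.1 + 2.10 = 123.4 kΩ.
V = V_supply · R/ΣR = 16.0 × 0.5177 = 8.283 V.

V ≈ 8.28 V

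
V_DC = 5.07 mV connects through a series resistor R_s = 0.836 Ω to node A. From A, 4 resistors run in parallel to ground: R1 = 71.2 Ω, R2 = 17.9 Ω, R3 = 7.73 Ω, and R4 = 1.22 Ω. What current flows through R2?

I ≈ 0.153 mA

Equivalent of the parallel group: R_p = 0.9814 Ω.
Node voltage V_A = V_DC · R_p/(R_s + R_p) = 5.07 × 0.5400 = 2.738 mV.
I(R2) = V_A / R2 = 2.738/17.9 = 0.1530 mA.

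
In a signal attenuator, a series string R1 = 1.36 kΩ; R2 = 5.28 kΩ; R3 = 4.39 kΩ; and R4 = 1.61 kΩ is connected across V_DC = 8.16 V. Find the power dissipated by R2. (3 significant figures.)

Series current I = V_DC/ΣR = 8.16/12.64 = 0.6456 mA.
P = I²R = 0.4168 × 5.28 = 2.200 mW.

P ≈ 2.20 mW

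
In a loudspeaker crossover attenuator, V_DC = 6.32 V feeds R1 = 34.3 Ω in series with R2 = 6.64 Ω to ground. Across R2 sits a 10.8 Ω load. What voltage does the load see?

The load sits in parallel with R2, giving an effective lower resistance R2' = R2·R_L/(R2+R_L) = 4.112 Ω.
Then V_out = V_DC · R2'/(R1 + R2') = 6.32 × 4.112/38.41 = 0.6765 V.
(Unloaded it would be 1.03 V; the load pulls it down.)

V_out ≈ 0.677 V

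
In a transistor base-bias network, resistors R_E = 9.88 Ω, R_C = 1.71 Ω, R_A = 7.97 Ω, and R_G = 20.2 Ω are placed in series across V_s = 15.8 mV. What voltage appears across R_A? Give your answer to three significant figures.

V ≈ 3.17 mV

Series total: ΣR = 9.88 + 1.71 + 7.97 + 20.2 = 39.76 Ω.
V = V_s · R/ΣR = 15.8 × 0.2005 = 3.167 mV.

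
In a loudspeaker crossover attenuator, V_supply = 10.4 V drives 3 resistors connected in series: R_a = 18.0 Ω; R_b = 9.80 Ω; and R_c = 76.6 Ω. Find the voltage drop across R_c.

ΣR = 18.0 + 9.80 + 76.6 = 104.4 Ω.
Voltage divider: V = V_supply · (76.60 / 104.4) = 10.4 × 0.7337 = 7.631 V.

V ≈ 7.63 V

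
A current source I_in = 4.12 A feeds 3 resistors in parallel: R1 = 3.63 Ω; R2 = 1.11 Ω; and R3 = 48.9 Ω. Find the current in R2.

I ≈ 3.10 A

ΣG = 1/3.63 + 1/1.11 + 1/48.9 = 1.197.
R2 takes the fraction G_k/ΣG = 0.9009/1.197 = 0.7527, so I = 4.12 × 0.7527 = 3.101 A.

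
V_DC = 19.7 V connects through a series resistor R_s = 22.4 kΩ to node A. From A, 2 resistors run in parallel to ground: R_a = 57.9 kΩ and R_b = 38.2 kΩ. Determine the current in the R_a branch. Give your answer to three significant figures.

I ≈ 0.172 mA

Parallel bank: R_p = 1/(1/57.9 + 1/38.2) = 23.02 kΩ.
V_A = 19.7 × 23.02/45.42 = 9.983 V.
I(R_a) = V_A / R_a = 9.983/57.9 = 0.1724 mA.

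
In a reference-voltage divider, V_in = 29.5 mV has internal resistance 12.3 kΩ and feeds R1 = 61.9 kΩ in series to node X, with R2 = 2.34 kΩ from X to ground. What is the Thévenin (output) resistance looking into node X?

R_th ≈ 2.27 kΩ

R1' = 12.3 + 61.9 = 74.20 kΩ (source resistance + R1).
With V_in suppressed (replaced by a short), R_th = R1' ‖ R2 = (74.20 × 2.34)/(74.20 + 2.34) = 2.268 kΩ.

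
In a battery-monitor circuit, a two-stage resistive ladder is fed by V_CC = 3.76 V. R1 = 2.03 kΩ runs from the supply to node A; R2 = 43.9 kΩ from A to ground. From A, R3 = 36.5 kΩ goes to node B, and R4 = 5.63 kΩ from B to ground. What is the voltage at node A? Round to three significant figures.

V_A ≈ 3.44 V

The second stage (R3 + R4 = 42.13 kΩ) loads node A in parallel with R2.
Effective lower resistance at A: R2 ‖ 42.13 = 21.50 kΩ.
V_A = 3.76 × 21.50/(2.03 + 21.50) = 3.436 V.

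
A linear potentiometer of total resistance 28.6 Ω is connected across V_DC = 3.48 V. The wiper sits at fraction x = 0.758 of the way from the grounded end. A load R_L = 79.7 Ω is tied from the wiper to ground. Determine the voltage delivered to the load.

V_out ≈ 2.47 V

The pot divides into 6.921 Ω above the wiper and 21.68 Ω below.
R_L loads the lower segment: effective lower R = 17.04 Ω.
Loaded-divider output: V_out = 3.48 × 0.7112 = 2.475 V.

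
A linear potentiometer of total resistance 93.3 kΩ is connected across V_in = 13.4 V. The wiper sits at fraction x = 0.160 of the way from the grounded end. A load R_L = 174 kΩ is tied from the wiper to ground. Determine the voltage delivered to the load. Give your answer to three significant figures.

Split the track: R_lower = x·R_p = 14.93 kΩ, R_upper = (1−x)·R_p = 78.37 kΩ.
Lower segment in parallel with the load: 14.93 ‖ 174 = 13.75 kΩ.
Then V_out = V_in · 13.75/(78.37 + 13.75) = 2.000 V.

V_out ≈ 2.00 V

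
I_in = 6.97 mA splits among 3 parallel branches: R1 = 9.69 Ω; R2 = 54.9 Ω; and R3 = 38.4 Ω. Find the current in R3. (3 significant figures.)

I ≈ 1.23 mA

Total conductance ΣG = 1/9.69 + 1/54.9 + 1/38.4 = 0.1475 (units of 1/Ω).
Current divider: I(R3) = I_in · G_k/ΣG = 6.97 × (0.02604/0.1475) = 6.97 × 0.1766 = 1.231 mA.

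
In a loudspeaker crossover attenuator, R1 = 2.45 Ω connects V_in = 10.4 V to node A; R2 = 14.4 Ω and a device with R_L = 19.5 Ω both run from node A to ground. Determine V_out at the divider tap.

V_out ≈ 8.03 V

First combine the lower leg with the load: R2 ‖ R_L = 8.283 Ω.
Then V_out = V_in · R2'/(R1 + R2') = 10.4 × 8.283/10.73 = 8.026 V.
(Unloaded it would be 8.89 V; the load pulls it down.)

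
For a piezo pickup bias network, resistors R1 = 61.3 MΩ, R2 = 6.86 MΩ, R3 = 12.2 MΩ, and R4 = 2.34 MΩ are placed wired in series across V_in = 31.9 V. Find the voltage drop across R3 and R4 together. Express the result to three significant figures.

V ≈ 5.61 V

ΣR = 61.3 + 6.86 + 12.2 + 2.34 = 82.70 MΩ.
R_{R3..R4} = 12.2 + 2.34 = 14.54 MΩ.
Voltage divider: V = V_in · (14.54 / 82.70) = 31.9 × 0.1758 = 5.609 V.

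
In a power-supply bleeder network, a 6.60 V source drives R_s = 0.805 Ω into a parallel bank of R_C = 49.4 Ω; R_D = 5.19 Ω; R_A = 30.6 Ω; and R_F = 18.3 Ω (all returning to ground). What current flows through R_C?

Parallel bank: R_p = 1/(1/49.4 + 1/5.19 + 1/30.6 + 1/18.3) = 3.331 Ω.
V_A = 6.60 × 3.331/4.136 = 5.315 V.
I(R_C) = V_A / R_C = 5.315/49.4 = 0.1076 A.

I ≈ 0.108 A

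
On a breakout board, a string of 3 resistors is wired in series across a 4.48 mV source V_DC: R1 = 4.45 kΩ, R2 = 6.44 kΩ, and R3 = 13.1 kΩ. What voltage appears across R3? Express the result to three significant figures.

V ≈ 2.45 mV

Total series resistance ΣR = 4.45 + 6.44 + 13.1 = 23.99 kΩ.
By the voltage-divider rule, V = 4.48 × 13.10/23.99 = 2.446 mV.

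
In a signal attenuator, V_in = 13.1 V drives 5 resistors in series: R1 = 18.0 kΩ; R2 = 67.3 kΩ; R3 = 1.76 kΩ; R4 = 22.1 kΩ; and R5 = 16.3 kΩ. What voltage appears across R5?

Series total: ΣR = 18.0 + 67.3 + 1.76 + 22.1 + 16.3 = 125.5 kΩ.
By the voltage-divider rule, V = 13.1 × 16.30/125.5 = 1.702 V.

V ≈ 1.70 V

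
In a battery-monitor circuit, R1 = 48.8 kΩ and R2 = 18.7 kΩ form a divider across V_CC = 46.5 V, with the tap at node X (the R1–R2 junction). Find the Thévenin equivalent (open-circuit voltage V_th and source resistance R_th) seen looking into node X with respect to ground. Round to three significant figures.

V_th ≈ 12.9 V, R_th ≈ 13.5 kΩ

V_th is the unloaded tap voltage: V_CC · R2/(R1+R2) = 46.5 × 0.2770 = 12.88 V.
With V_CC suppressed (replaced by a short), R_th = R1 ‖ R2 = (48.80 × 18.7)/(48.80 + 18.7) = 13.52 kΩ.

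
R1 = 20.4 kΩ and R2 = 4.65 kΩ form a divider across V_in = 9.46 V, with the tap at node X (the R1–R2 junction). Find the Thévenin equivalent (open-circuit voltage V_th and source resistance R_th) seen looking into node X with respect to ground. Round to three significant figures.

V_th ≈ 1.76 V, R_th ≈ 3.79 kΩ

Open-circuit (no load on X): V_th = V_in · R2/(R1 + R2) = 9.46 × 4.65/(20.40 + 4.65) = 1.756 V.
Looking into X with the source shorted: R_th = R1·R2/(R1+R2) = 20.40 × 4.65/25.05 = 3.787 kΩ.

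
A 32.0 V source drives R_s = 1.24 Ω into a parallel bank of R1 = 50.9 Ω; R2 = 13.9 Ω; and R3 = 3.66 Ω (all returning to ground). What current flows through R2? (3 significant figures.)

I ≈ 1.59 A

Combine the parallel branches: R_p = (1/50.9 + 1/13.9 + 1/3.66)⁻¹ = 2.741 Ω.
V_A = 32.0 × 2.741/3.981 = 22.03 V.
I(R2) = V_A / R2 = 22.03/13.9 = 1.585 A.
(Equivalently: I_total = 8.038 A, then current-divider fraction G_k/ΣG = 0.1972.)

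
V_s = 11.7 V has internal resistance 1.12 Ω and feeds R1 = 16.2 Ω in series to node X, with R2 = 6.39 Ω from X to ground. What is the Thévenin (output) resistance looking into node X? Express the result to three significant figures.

R_th ≈ 4.67 Ω

R1' = 1.12 + 16.2 = 17.32 Ω (source resistance + R1).
With V_s suppressed (replaced by a short), R_th = R1' ‖ R2 = (17.32 × 6.39)/(17.32 + 6.39) = 4.668 Ω.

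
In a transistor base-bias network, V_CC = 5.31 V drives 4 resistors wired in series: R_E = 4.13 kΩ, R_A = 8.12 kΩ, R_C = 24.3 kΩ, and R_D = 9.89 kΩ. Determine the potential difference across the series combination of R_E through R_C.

V ≈ 4.18 V

Total series resistance ΣR = 4.13 + 8.12 + 24.3 + 9.89 = 46.44 kΩ.
R_{R_E..R_C} = 4.13 + 8.12 + 24.3 = 36.55 kΩ.
Voltage divider: V = V_CC · (36.55 / 46.44) = 5.31 × 0.7870 = 4.179 V.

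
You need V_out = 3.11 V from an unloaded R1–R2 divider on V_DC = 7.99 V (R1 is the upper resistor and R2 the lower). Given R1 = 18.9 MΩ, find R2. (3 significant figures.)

Required fraction k = V_out/V_DC = 0.3892.
So R2 = R1 · V_out/(V_DC − V_out) = 18.9 × 3.11/(7.99 − 3.11) = 18.9 × 0.6373 = 12.04 MΩ.

R2 ≈ 12.0 MΩ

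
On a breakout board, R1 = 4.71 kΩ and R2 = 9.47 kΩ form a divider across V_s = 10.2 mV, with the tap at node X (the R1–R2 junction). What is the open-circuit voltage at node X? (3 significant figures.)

Open-circuit (no load on X): V_th = V_s · R2/(R1 + R2) = 10.2 × 9.47/(4.710 + 9.47) = 6.812 mV.

V_th ≈ 6.81 mV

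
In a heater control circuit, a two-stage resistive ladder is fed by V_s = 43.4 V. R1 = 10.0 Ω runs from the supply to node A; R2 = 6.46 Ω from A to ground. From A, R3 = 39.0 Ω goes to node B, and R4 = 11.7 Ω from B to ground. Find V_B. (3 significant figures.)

V_B ≈ 3.65 V

Looking into the second stage from A: R3 + R4 = 50.70 Ω appears in parallel with R2.
Effective lower resistance at A: R2 ‖ 50.70 = 5.730 Ω.
So V_A = 43.4 × 0.3643 = 15.81 V.
V_B = V_A × 0.2308 = 3.648 V.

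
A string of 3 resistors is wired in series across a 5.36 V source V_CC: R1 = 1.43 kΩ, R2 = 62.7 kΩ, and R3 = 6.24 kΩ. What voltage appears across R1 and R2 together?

Total series resistance ΣR = 1.43 + 62.7 + 6.24 = 70.37 kΩ.
R_{R1..R2} = 1.43 + 62.7 = 64.13 kΩ.
By the voltage-divider rule, V = 5.36 × 64.13/70.37 = 4.885 V.

V ≈ 4.88 V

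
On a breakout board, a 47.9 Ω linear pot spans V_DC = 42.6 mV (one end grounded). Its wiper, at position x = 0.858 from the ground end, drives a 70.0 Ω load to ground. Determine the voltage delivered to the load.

V_out ≈ 33.7 mV

The pot divides into 6.802 Ω above the wiper and 41.10 Ω below.
(x·R_p) ‖ R_L = 25.89 Ω.
Then V_out = V_DC · 25.89/(6.802 + 25.89) = 33.74 mV.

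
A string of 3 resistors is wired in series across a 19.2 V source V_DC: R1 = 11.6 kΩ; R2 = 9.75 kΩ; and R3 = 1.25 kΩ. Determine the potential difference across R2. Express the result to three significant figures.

V ≈ 8.28 V

ΣR = 11.6 + 9.75 + 1.25 = 22.60 kΩ.
By the voltage-divider rule, V = 19.2 × 9.750/22.60 = 8.283 V.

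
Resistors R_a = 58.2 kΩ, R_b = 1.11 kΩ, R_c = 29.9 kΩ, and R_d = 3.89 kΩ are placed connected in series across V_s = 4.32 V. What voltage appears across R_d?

V ≈ 0.181 V

Series total: ΣR = 58.2 + 1.11 + 29.9 + 3.89 = 93.10 kΩ.
Voltage divider: V = V_s · (3.890 / 93.10) = 4.32 × 0.04178 = 0.1805 V.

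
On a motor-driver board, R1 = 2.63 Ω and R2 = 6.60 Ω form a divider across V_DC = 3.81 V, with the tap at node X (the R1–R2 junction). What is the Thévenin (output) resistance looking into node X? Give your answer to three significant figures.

Looking into X with the source shorted: R_th = R1·R2/(R1+R2) = 2.630 × 6.60/9.230 = 1.881 Ω.

R_th ≈ 1.88 Ω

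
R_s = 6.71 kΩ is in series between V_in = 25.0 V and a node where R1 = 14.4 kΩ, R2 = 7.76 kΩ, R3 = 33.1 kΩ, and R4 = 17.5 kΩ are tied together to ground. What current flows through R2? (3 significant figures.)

I ≈ 1.10 mA

Equivalent of the parallel group: R_p = 3.501 kΩ.
Node voltage V_A = V_in · R_p/(R_s + R_p) = 25.0 × 0.3428 = 8.571 V.
I(R2) = V_A / R2 = 8.571/7.76 = 1.105 mA.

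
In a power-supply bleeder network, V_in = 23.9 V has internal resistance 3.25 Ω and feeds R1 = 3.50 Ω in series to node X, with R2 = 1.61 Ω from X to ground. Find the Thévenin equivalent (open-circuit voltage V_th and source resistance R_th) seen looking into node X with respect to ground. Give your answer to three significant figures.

R1' = 3.25 + 3.50 = 6.750 Ω (source resistance + R1).
V_th is the unloaded tap voltage: V_in · R2/(R1'+R2) = 23.9 × 0.1926 = 4.603 V.
Looking into X with the source shorted: R_th = R1'·R2/(R1'+R2) = 6.750 × 1.61/8.360 = 1.300 Ω.

V_th ≈ 4.60 V, R_th ≈ 1.30 Ω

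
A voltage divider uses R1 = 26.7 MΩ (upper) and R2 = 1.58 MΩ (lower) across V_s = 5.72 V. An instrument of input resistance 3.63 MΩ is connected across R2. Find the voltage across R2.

The load sits in parallel with R2, giving an effective lower resistance R2' = R2·R_L/(R2+R_L) = 1.101 MΩ.
Now apply the divider: V_out = 5.72 × 0.03960 = 0.2265 V.

V_out ≈ 0.226 V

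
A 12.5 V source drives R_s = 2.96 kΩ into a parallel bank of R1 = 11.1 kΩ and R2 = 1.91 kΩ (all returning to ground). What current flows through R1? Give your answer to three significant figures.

I ≈ 0.400 mA

Combine the parallel branches: R_p = (1/11.1 + 1/1.91)⁻¹ = 1.630 kΩ.
Node voltage V_A = V_supply · R_p/(R_s + R_p) = 12.5 × 0.3551 = 4.438 V.
Branch current I = V_A/R1 = 4.438/11.1 = 0.3998 mA.
(Equivalently: I_total = 2.724 mA, then current-divider fraction G_k/ΣG = 0.1468.)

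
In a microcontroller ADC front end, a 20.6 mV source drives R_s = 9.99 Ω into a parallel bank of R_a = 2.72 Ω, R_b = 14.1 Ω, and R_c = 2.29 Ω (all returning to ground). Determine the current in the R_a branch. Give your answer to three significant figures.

I ≈ 0.777 mA

Combine the parallel branches: R_p = (1/2.72 + 1/14.1 + 1/2.29)⁻¹ = 1.143 Ω.
V_A = 20.6 × 1.143/11.13 = 2.114 mV.
Branch current I = V_A/R_a = 2.114/2.72 = 0.7773 mA.
(Check via current divider: I_total = 1.850 mA; share G_k/ΣG = 0.4200 → same result.)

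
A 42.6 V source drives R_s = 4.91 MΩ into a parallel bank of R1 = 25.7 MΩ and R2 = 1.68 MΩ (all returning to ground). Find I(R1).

Parallel bank: R_p = 1/(1/25.7 + 1/1.68) = 1.577 MΩ.
V_A by voltage divider: V_A = 42.6 × 1.577/(4.91 + 1.577) = 10.36 V.
I(R1) = V_A / R1 = 10.36/25.7 = 0.4029 µA.

I ≈ 0.403 µA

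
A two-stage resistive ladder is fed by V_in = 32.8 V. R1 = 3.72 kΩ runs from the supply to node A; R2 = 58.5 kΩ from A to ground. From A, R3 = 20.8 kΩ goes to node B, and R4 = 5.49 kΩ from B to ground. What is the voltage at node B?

The second stage (R3 + R4 = 26.29 kΩ) loads node A in parallel with R2.
R2 ‖ (R3+R4) = 18.14 kΩ.
First divider: V_A = V_in · 18.14/(3.72 + 18.14) = 27.22 V.
V_B = V_A × 0.2088 = 5.684 V.

V_B ≈ 5.68 V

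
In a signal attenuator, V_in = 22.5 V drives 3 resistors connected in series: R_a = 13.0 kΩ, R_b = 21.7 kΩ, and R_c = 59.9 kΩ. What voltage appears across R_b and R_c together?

V ≈ 19.4 V

Total series resistance ΣR = 13.0 + 21.7 + 59.9 = 94.60 kΩ.
R_{R_b..R_c} = 21.7 + 59.9 = 81.60 kΩ.
V = V_in · R/ΣR = 22.5 × 0.8626 = 19.41 V.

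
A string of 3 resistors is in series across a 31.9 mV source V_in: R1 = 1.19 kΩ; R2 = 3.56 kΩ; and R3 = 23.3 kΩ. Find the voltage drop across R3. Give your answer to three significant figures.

V ≈ 26.5 mV

ΣR = 1.19 + 3.56 + 23.3 = 28.05 kΩ.
By the voltage-divider rule, V = 31.9 × 23.30/28.05 = 26.50 mV.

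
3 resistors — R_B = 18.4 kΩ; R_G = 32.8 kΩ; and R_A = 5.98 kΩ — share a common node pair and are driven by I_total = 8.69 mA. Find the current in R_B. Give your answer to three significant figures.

I ≈ 1.87 mA

ΣG = 1/18.4 + 1/32.8 + 1/5.98 = 0.2521.
R_B takes the fraction G_k/ΣG = 0.05435/0.2521 = 0.2156, so I = 8.69 × 0.2156 = 1.874 mA.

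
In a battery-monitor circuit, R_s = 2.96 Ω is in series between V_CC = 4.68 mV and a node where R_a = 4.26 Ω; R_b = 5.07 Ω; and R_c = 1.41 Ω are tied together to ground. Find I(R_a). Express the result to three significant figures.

Combine the parallel branches: R_p = (1/4.26 + 1/5.07 + 1/1.41)⁻¹ = 0.8763 Ω.
V_A by voltage divider: V_A = 4.68 × 0.8763/(2.96 + 0.8763) = 1.069 mV.
Branch current I = V_A/R_a = 1.069/4.26 = 0.2509 mA.

I ≈ 0.251 mA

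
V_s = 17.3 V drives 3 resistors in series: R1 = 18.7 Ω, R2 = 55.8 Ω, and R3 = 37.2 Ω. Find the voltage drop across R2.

V ≈ 8.64 V

Series total: ΣR = 18.7 + 55.8 + 37.2 = 111.7 Ω.
V = V_s · R/ΣR = 17.3 × 0.4996 = 8.642 V.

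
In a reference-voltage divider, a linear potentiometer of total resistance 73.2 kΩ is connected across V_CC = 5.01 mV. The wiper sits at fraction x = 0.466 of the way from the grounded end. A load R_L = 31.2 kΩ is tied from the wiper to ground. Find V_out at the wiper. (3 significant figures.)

The pot divides into 39.09 kΩ above the wiper and 34.11 kΩ below.
Lower segment in parallel with the load: 34.11 ‖ 31.2 = 16.30 kΩ.
Then V_out = V_CC · 16.30/(39.09 + 16.30) = 1.474 mV.
(Unloaded: V_out = x·V_CC = 2.33 mV.)

V_out ≈ 1.47 mV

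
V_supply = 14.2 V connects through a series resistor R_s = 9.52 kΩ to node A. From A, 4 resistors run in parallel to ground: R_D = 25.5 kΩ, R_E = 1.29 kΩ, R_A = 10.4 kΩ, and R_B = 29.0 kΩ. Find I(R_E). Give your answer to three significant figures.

Parallel bank: R_p = 1/(1/25.5 + 1/1.29 + 1/10.4 + 1/29.0) = 1.058 kΩ.
Node voltage V_A = V_supply · R_p/(R_s + R_p) = 14.2 × 0.1000 = 1.420 V.
I(R_E) = V_A / R_E = 1.420/1.29 = 1.101 mA.

I ≈ 1.10 mA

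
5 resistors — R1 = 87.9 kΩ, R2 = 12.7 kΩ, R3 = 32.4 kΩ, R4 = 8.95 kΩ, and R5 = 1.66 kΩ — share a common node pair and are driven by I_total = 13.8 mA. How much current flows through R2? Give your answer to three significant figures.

I ≈ 1.30 mA

ΣG = 1/87.9 + 1/12.7 + 1/32.4 + 1/8.95 + 1/1.66 = 0.8351.
By the current-divider rule, I = I_total · G_k/ΣG = 13.8 × 0.09429 = 1.301 mA.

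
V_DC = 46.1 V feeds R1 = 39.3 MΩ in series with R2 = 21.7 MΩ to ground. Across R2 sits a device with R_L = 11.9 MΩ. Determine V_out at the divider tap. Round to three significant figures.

First combine the lower leg with the load: R2 ‖ R_L = 7.685 MΩ.
Now apply the divider: V_out = 46.1 × 0.1636 = 7.541 V.

V_out ≈ 7.54 V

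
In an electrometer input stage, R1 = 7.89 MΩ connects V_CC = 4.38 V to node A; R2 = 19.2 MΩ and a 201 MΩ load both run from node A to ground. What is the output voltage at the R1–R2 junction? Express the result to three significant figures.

V_out ≈ 3.02 V

First combine the lower leg with the load: R2 ‖ R_L = 17.53 MΩ.
Then V_out = V_CC · R2'/(R1 + R2') = 4.38 × 17.53/25.42 = 3.020 V.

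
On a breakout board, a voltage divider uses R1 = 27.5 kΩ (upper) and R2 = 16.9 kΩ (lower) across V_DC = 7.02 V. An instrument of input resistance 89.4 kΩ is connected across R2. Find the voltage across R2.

V_out ≈ 2.39 V

R2 ‖ R_L = (16.9 × 89.4)/(16.9 + 89.4) = 14.21 kΩ.
Voltage divider with the loaded lower leg: V_out = 7.02 × 14.21/(27.5 + 14.21) = 7.02 × 0.3407 = 2.392 V.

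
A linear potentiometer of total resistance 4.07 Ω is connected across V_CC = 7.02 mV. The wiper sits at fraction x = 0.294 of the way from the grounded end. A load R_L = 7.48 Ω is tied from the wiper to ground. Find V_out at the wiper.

The pot divides into 2.873 Ω above the wiper and 1.197 Ω below.
(x·R_p) ‖ R_L = 1.032 Ω.
Loaded-divider output: V_out = 7.02 × 0.2642 = 1.854 mV.
(Unloaded: V_out = x·V_CC = 2.06 mV.)

V_out ≈ 1.85 mV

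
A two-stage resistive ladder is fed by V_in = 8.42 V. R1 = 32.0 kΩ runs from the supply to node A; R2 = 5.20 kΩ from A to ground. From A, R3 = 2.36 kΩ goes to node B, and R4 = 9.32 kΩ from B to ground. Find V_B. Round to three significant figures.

V_B ≈ 0.679 V

Looking into the second stage from A: R3 + R4 = 11.68 kΩ appears in parallel with R2.
R2 ‖ (R3+R4) = 3.598 kΩ.
First divider: V_A = V_in · 3.598/(32.0 + 3.598) = 0.8511 V.
Stage 2 is unloaded, so V_B = V_A · R4/(R3+R4) = 0.8511 × 9.32/11.68 = 0.6791 V.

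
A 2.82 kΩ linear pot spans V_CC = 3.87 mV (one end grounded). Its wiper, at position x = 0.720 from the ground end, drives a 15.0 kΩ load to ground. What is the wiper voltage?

Split the track: R_lower = x·R_p = 2.030 kΩ, R_upper = (1−x)·R_p = 0.7896 kΩ.
Lower segment in parallel with the load: 2.030 ‖ 15.0 = 1.788 kΩ.
Then V_out = V_CC · 1.788/(0.7896 + 1.788) = 2.685 mV.
(Unloaded: V_out = x·V_CC = 2.79 mV.)

V_out ≈ 2.68 mV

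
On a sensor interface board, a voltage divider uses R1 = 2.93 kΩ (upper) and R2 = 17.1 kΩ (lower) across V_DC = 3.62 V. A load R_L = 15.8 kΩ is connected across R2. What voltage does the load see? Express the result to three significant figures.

The load sits in parallel with R2, giving an effective lower resistance R2' = R2·R_L/(R2+R_L) = 8.212 kΩ.
Then V_out = V_DC · R2'/(R1 + R2') = 3.62 × 8.212/11.14 = 2.668 V.

V_out ≈ 2.67 V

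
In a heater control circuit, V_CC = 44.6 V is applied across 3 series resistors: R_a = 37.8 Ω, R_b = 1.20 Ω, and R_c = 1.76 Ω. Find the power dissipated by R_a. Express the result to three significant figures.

Series current I = V_CC/ΣR = 44.6/40.76 = 1.094 A.
P = I²R = 1.197 × 37.8 = 45.26 W.

P ≈ 45.3 W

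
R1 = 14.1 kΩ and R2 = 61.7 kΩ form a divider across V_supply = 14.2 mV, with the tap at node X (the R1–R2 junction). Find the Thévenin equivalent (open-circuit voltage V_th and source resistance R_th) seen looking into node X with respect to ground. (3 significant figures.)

V_th ≈ 11.6 mV, R_th ≈ 11.5 kΩ

Open-circuit (no load on X): V_th = V_supply · R2/(R1 + R2) = 14.2 × 61.7/(14.10 + 61.7) = 11.56 mV.
With V_supply suppressed (replaced by a short), R_th = R1 ‖ R2 = (14.10 × 61.7)/(14.10 + 61.7) = 11.48 kΩ.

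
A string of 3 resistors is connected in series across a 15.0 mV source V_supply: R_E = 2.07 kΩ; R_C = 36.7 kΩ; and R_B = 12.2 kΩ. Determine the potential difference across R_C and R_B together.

V ≈ 14.4 mV

ΣR = 2.07 + 36.7 + 12.2 = 50.97 kΩ.
R_{R_C..R_B} = 36.7 + 12.2 = 48.90 kΩ.
V = V_supply · R/ΣR = 15.0 × 0.9594 = 14.39 mV.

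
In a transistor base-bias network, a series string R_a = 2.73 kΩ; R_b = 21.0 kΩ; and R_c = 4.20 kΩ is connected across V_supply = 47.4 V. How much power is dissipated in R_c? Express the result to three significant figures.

The common current is I = 47.4/27.93 = 1.697 mA.
V(R_c) = I·R = 7.128 V; P = V·I = 7.128 × 1.697 = 12.10 mW.

P ≈ 12.1 mW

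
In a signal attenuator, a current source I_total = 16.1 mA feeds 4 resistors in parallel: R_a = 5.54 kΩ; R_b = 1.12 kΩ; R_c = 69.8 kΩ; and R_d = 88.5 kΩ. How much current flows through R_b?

ΣG = 1/5.54 + 1/1.12 + 1/69.8 + 1/88.5 = 1.099.
Current divider: I(R_b) = I_total · G_k/ΣG = 16.1 × (0.8929/1.099) = 16.1 × 0.8124 = 13.08 mA.

I ≈ 13.1 mA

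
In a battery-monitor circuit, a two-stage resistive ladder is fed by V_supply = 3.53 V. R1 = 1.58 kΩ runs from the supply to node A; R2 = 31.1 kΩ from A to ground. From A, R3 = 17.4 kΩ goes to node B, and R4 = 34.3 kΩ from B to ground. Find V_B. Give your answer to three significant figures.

Node A sees R2 in parallel with the series input of stage 2, R3 + R4 = 51.70 kΩ.
R2 ‖ (R3+R4) = 19.42 kΩ.
First divider: V_A = V_supply · 19.42/(1.58 + 19.42) = 3.264 V.
Then the unloaded second divider: V_B = V_A × R4/(R3+R4) = 3.264 × 0.6634 = 2.166 V.

V_B ≈ 2.17 V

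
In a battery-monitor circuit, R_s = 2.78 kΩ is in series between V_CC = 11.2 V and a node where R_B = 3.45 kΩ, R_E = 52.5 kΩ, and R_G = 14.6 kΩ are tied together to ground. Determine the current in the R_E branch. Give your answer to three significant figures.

I ≈ 0.104 mA

Equivalent of the parallel group: R_p = 2.650 kΩ.
V_A = 11.2 × 2.650/5.430 = 5.466 V.
I(R_E) = V_A / R_E = 5.466/52.5 = 0.1041 mA.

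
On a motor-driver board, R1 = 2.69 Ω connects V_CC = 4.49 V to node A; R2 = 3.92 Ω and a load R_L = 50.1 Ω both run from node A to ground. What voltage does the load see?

R2 ‖ R_L = (3.92 × 50.1)/(3.92 + 50.1) = 3.636 Ω.
Then V_out = V_CC · R2'/(R1 + R2') = 4.49 × 3.636/6.326 = 2.581 V.

V_out ≈ 2.58 V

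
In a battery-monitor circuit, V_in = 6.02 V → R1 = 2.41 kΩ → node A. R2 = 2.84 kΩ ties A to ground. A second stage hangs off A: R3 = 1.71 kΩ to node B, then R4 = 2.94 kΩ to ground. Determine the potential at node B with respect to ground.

Node A sees R2 in parallel with the series input of stage 2, R3 + R4 = 4.650 kΩ.
R2 ‖ (R3+R4) = 1.763 kΩ.
First divider: V_A = V_in · 1.763/(2.41 + 1.763) = 2.543 V.
Stage 2 is unloaded, so V_B = V_A · R4/(R3+R4) = 2.543 × 2.94/4.650 = 1.608 V.

V_B ≈ 1.61 V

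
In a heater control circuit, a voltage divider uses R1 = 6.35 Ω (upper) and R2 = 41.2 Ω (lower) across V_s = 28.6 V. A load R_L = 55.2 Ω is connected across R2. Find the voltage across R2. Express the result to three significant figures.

First combine the lower leg with the load: R2 ‖ R_L = 23.59 Ω.
Now apply the divider: V_out = 28.6 × 0.7879 = 22.53 V.
(Unloaded it would be 24.8 V; the load pulls it down.)

V_out ≈ 22.5 V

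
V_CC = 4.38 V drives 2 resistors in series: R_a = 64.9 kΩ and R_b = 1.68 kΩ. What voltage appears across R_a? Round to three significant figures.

V ≈ 4.27 V

ΣR = 64.9 + 1.68 = 66.58 kΩ.
Voltage divider: V = V_CC · (64.90 / 66.58) = 4.38 × 0.9748 = 4.269 V.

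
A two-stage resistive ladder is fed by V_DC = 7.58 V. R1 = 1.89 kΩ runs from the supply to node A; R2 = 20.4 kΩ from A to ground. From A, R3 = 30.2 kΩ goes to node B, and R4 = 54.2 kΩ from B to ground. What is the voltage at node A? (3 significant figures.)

The second stage (R3 + R4 = 84.40 kΩ) loads node A in parallel with R2.
Effective lower resistance at A: R2 ‖ 84.40 = 16.43 kΩ.
First divider: V_A = V_DC · 16.43/(1.89 + 16.43) = 6.798 V.

V_A ≈ 6.80 V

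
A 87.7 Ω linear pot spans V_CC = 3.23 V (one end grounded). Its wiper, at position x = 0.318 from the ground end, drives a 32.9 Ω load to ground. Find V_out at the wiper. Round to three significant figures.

The pot divides into 59.81 Ω above the wiper and 27.89 Ω below.
R_L loads the lower segment: effective lower R = 15.09 Ω.
V_out = 3.23 × 15.09/(59.81 + 15.09) = 0.6509 V.

V_out ≈ 0.651 V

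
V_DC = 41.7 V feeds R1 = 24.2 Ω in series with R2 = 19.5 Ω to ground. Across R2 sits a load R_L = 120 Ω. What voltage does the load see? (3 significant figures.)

R2 ‖ R_L = (19.5 × 120)/(19.5 + 120) = 16.77 Ω.
Now apply the divider: V_out = 41.7 × 0.4094 = 17.07 V.

V_out ≈ 17.1 V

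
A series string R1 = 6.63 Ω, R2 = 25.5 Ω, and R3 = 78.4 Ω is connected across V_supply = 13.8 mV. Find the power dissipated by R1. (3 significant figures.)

ΣR = 110.5 Ω → I = 13.8/110.5 = 0.1249 mA.
P = I²R = 0.01559 × 6.63 = 0.1034 µW.

P ≈ 0.103 µW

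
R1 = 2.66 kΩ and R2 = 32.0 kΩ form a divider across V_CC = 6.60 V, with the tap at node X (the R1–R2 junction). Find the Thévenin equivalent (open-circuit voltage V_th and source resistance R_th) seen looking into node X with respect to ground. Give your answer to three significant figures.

V_th ≈ 6.09 V, R_th ≈ 2.46 kΩ

V_th is the unloaded tap voltage: V_CC · R2/(R1+R2) = 6.60 × 0.9233 = 6.093 V.
Looking into X with the source shorted: R_th = R1·R2/(R1+R2) = 2.660 × 32.0/34.66 = 2.456 kΩ.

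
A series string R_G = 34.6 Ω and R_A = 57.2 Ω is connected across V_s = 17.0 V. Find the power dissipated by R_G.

P ≈ 1.19 W

The common current is I = 17.0/91.80 = 0.1852 A.
P = I²R = 0.03429 × 34.6 = 1.187 W.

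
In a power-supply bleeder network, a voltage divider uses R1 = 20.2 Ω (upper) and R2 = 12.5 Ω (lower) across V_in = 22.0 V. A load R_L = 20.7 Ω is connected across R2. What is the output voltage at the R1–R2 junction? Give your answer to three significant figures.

V_out ≈ 6.12 V

The load sits in parallel with R2, giving an effective lower resistance R2' = R2·R_L/(R2+R_L) = 7.794 Ω.
Then V_out = V_in · R2'/(R1 + R2') = 22.0 × 7.794/27.99 = 6.125 V.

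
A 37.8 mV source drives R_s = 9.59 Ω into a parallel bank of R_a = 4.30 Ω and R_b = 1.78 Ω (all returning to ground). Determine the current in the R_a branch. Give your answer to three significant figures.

Combine the parallel branches: R_p = (1/4.30 + 1/1.78)⁻¹ = 1.259 Ω.
V_A = 37.8 × 1.259/10.85 = 4.386 mV.
Branch current I = V_A/R_a = 4.386/4.30 = 1.020 mA.

I ≈ 1.02 mA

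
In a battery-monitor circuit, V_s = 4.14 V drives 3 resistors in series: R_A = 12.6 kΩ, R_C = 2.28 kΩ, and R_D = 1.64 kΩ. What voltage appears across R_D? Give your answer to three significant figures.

Total series resistance ΣR = 12.6 + 2.28 + 1.64 = 16.52 kΩ.
V = V_s · R/ΣR = 4.14 × 0.09927 = 0.4110 V.

V ≈ 0.411 V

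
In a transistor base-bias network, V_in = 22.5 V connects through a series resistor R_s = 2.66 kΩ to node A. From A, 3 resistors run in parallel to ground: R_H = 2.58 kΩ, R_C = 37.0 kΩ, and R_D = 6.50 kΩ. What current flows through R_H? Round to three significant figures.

I ≈ 3.47 mA

Equivalent of the parallel group: R_p = 1.759 kΩ.
Node voltage V_A = V_in · R_p/(R_s + R_p) = 22.5 × 0.3981 = 8.957 V.
Branch current I = V_A/R_H = 8.957/2.58 = 3.472 mA.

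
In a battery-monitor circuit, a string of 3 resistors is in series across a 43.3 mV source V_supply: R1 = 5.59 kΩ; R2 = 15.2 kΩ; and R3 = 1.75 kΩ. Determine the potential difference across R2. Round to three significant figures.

Series total: ΣR = 5.59 + 15.2 + 1.75 = 22.54 kΩ.
By the voltage-divider rule, V = 43.3 × 15.20/22.54 = 29.20 mV.

V ≈ 29.2 mV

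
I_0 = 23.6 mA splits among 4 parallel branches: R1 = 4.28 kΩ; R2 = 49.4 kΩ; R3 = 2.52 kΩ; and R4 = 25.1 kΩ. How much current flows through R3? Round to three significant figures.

Conductances: ΣG = 1/4.28 + 1/49.4 + 1/2.52 + 1/25.1 = 0.6906 (1/kΩ).
R3 takes the fraction G_k/ΣG = 0.3968/0.6906 = 0.5746, so I = 23.6 × 0.5746 = 13.56 mA.

I ≈ 13.6 mA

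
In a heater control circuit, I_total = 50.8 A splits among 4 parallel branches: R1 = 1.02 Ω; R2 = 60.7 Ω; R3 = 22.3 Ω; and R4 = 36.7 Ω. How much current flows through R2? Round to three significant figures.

Conductances: ΣG = 1/1.02 + 1/60.7 + 1/22.3 + 1/36.7 = 1.069 (1/Ω).
By the current-divider rule, I = I_total · G_k/ΣG = 50.8 × 0.01541 = 0.7829 A.

I ≈ 0.783 A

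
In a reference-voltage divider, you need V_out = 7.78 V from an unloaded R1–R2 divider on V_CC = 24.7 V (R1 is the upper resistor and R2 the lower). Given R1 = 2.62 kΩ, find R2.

V_out/V_CC = R2/(R1+R2) = 0.3150.
So R2 = R1 · V_out/(V_CC − V_out) = 2.62 × 7.78/(24.7 − 7.78) = 2.62 × 0.4598 = 1.205 kΩ.

R2 ≈ 1.20 kΩ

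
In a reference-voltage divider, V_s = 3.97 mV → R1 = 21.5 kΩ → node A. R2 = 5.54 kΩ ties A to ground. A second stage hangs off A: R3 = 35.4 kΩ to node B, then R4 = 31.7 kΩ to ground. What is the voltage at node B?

V_B ≈ 0.361 mV

Node A sees R2 in parallel with the series input of stage 2, R3 + R4 = 67.10 kΩ.
Effective lower resistance at A: R2 ‖ 67.10 = 5.117 kΩ.
V_A = 3.97 × 5.117/(21.5 + 5.117) = 0.7633 mV.
V_B = V_A × 0.4724 = 0.3606 mV.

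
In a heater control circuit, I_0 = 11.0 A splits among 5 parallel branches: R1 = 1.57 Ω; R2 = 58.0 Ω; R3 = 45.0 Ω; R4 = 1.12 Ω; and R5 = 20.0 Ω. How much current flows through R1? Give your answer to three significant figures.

ΣG = 1/1.57 + 1/58.0 + 1/45.0 + 1/1.12 + 1/20.0 = 1.619.
Current divider: I(R1) = I_0 · G_k/ΣG = 11.0 × (0.6369/1.619) = 11.0 × 0.3934 = 4.327 A.

I ≈ 4.33 A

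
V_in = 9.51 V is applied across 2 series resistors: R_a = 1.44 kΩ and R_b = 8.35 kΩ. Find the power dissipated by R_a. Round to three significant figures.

P ≈ 1.36 mW

Series current I = V_in/ΣR = 9.51/9.790 = 0.9714 mA.
V(R_a) = I·R = 1.399 V; P = V·I = 1.399 × 0.9714 = 1.359 mW.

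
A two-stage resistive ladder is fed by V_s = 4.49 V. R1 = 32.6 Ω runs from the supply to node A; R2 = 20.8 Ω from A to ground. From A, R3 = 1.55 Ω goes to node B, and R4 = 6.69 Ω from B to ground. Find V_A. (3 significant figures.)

V_A ≈ 0.688 V

Looking into the second stage from A: R3 + R4 = 8.240 Ω appears in parallel with R2.
Effective lower resistance at A: R2 ‖ 8.240 = 5.902 Ω.
So V_A = 4.49 × 0.1533 = 0.6883 V.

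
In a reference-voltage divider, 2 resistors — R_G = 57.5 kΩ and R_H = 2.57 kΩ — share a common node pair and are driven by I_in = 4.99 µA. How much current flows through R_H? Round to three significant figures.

Two-branch current divider: I_k = I_in · R_other/(R_1 + R_2).
So I = 4.99 × 57.5/60.07 = 4.777 µA.

I ≈ 4.78 µA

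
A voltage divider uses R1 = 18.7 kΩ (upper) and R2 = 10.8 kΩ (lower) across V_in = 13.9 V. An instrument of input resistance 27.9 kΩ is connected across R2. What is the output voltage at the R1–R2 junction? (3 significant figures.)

V_out ≈ 4.09 V

R2 ‖ R_L = (10.8 × 27.9)/(10.8 + 27.9) = 7.786 kΩ.
Voltage divider with the loaded lower leg: V_out = 13.9 × 7.786/(18.7 + 7.786) = 13.9 × 0.2940 = 4.086 V.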